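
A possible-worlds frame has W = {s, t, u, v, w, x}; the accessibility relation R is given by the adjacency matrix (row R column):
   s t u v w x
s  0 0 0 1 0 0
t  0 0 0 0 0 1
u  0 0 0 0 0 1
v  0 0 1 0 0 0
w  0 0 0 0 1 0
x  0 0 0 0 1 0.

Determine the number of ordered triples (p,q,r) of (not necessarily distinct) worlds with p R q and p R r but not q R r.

4

Enumerating: (s,v,v), (t,x,x), (u,x,x), (v,u,u).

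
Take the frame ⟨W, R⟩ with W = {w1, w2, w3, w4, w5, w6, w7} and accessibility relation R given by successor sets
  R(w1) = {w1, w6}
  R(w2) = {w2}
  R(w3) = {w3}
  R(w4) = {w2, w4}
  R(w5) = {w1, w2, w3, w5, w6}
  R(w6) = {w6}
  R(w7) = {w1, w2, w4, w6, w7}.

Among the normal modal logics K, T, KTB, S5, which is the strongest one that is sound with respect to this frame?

Reflexive (axiom T): yes — every world is R-related to itself.
Symmetric (axiom B): no — w1 R w6 but not w6 R w1.
Euclidean (axiom 5): no — w5 R w1 and w5 R w2, but not w1 R w2.
So F validates K, T; KTB would additionally require R to be symmetric. The strongest is T.

T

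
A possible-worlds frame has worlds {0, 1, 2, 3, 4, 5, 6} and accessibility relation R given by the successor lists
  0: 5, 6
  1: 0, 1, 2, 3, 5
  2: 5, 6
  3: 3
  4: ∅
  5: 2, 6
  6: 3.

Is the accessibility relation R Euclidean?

No

Euclidean: no — 0 R 6 and 0 R 5, but not 6 R 5.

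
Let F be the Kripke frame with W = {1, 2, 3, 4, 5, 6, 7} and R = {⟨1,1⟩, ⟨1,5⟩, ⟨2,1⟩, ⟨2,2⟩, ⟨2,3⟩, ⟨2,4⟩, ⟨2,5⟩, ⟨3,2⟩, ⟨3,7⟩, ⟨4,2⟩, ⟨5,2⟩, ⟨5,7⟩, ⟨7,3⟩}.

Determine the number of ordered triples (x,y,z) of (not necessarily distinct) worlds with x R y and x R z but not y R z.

Enumerating: (1,5,1), (1,5,5), (2,1,2), (2,1,3), (2,1,4), (2,3,1), (2,3,3), (2,3,4), (2,3,5), (2,4,1), (2,4,3), (2,4,4), … and 12 more.
Total: 24.

24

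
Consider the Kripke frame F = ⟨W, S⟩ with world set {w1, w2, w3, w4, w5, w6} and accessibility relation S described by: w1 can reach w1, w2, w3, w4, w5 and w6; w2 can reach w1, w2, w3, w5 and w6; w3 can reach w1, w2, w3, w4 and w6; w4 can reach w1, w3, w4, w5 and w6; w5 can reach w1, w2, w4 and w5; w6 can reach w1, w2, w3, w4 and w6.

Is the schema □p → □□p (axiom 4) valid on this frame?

No

Axiom 4 corresponds to the accessibility relation being transitive.
Transitive: no — w2 S w1 and w1 S w4, but not w2 S w4.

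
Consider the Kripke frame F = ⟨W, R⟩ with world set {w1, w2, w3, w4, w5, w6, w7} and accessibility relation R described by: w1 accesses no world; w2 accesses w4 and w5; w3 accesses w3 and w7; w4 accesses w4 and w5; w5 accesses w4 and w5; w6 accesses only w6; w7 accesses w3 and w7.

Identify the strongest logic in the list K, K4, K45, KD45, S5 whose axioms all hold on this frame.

Transitive (axiom 4): yes — every two-step R-path is closed by a direct edge.
Euclidean (axiom 5): yes — any two successors of a common world are R-related.
Serial (axiom D): no — w1 has no R-successor.
Reflexive (axiom T): no — w1 is not related to itself.
So F validates K, K4, K45; KD45 would additionally require R to be serial. The strongest is K45.

K45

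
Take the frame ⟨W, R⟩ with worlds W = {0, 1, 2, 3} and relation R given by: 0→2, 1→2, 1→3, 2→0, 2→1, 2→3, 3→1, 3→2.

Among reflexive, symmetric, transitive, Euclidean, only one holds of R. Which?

symmetric

Reflexive: no — 0 is not related to itself.
Symmetric: yes — every pair in R has its reverse in R.
Transitive: no — 0 R 2 and 2 R 1, but not 0 R 1.
Euclidean: no — 2 R 0 and 2 R 1, but not 0 R 1.
Only symmetric holds.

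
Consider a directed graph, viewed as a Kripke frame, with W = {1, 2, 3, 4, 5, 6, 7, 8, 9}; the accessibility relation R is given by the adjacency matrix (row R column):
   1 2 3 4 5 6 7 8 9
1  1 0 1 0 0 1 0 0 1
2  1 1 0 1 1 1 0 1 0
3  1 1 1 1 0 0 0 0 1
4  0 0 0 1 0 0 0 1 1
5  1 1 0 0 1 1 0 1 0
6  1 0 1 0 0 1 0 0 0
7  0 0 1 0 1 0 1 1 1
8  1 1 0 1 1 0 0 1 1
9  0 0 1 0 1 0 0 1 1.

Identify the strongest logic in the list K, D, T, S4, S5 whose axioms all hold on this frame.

Serial (axiom D): yes — every world has a successor (e.g. 1 R 1).
Reflexive (axiom T): yes — every world is R-related to itself.
Transitive (axiom 4): no — 1 R 3 and 3 R 2, but not 1 R 2.
Euclidean (axiom 5): no — 1 R 3 and 1 R 6, but not 3 R 6.
So F validates K, D, T; S4 would additionally require R to be transitive. The strongest is T.

T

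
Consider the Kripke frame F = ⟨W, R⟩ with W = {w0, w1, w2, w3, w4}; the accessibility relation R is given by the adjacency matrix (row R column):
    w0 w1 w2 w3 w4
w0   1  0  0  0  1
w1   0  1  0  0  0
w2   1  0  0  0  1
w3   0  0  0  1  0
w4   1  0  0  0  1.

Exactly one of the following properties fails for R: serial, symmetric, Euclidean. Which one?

symmetric

Serial: yes — every world has a successor (e.g. w0 R w0).
Symmetric: no — w2 R w0 but not w0 R w2.
Euclidean: yes — any two successors of a common world are R-related.
Only symmetric fails.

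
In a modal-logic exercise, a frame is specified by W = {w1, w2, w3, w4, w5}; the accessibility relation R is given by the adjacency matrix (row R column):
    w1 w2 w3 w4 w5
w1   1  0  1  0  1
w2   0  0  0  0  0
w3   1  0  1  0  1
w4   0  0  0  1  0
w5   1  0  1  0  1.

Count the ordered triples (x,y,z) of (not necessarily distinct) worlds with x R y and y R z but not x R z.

R is transitive; there are no such tuples.

0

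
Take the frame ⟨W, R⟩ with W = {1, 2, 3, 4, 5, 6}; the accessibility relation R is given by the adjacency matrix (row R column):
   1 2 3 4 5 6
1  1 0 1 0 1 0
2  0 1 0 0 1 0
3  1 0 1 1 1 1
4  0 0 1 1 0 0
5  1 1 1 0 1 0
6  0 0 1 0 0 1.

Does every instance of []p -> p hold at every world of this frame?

Yes

The schema T characterises exactly the reflexive frames.
Reflexive: yes — every world is R-related to itself.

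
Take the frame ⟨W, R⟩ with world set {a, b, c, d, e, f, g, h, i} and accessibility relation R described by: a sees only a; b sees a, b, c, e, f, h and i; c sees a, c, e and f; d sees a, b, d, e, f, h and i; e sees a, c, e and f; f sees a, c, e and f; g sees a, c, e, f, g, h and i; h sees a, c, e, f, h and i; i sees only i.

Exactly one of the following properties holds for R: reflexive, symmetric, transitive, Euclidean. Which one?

reflexive

Reflexive: yes — every world is R-related to itself.
Symmetric: no — b R a but not a R b.
Transitive: no — d R b and b R c, but not d R c.
Euclidean: no — b R a and b R c, but not a R c.
Only reflexive holds.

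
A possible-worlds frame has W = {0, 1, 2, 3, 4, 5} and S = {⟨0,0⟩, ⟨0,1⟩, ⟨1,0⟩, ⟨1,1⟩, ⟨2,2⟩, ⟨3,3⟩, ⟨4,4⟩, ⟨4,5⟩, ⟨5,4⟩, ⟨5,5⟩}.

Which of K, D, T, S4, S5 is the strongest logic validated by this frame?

Serial (axiom D): yes — every world has a successor (e.g. 0 S 0).
Reflexive (axiom T): yes — every world is S-related to itself.
Transitive (axiom 4): yes — every two-step S-path is closed by a direct edge.
Euclidean (axiom 5): yes — any two successors of a common world are S-related.
So F validates K, D, T, S4, S5. The strongest is S5.

S5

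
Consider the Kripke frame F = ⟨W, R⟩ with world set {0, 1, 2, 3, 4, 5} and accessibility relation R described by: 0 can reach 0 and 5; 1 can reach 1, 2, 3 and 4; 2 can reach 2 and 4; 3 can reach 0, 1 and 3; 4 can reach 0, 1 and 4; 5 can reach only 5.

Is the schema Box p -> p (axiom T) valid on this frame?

By correspondence theory, T is valid on a frame iff R is reflexive.
Reflexive: yes — every world is R-related to itself.

Yes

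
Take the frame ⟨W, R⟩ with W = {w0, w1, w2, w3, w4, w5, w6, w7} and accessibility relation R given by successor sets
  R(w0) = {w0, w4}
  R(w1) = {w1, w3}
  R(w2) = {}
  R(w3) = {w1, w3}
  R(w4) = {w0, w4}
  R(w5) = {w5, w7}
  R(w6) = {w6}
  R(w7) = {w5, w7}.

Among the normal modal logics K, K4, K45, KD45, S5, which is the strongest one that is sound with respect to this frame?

K45

Transitive (axiom 4): yes — every two-step R-path is closed by a direct edge.
Euclidean (axiom 5): yes — any two successors of a common world are R-related.
Serial (axiom D): no — w2 has no R-successor.
Reflexive (axiom T): no — w2 is not related to itself.
So F validates K, K4, K45; KD45 would additionally require R to be serial. The strongest is K45.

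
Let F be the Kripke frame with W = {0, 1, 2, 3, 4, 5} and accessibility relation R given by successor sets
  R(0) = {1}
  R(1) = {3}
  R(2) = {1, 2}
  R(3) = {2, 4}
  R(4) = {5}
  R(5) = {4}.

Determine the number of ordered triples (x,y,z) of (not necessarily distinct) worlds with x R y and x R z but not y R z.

9

Enumerating: (0,1,1), (1,3,3), (2,1,1), (2,1,2), (3,2,4), (3,4,2), (3,4,4), (4,5,5), (5,4,4).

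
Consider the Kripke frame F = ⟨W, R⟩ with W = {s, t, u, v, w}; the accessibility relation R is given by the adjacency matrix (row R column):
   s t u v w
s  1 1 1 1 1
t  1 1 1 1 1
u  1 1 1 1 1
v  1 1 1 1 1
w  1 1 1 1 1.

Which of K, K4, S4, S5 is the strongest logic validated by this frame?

S5

Transitive (axiom 4): yes — every two-step R-path is closed by a direct edge.
Reflexive (axiom T): yes — every world is R-related to itself.
Euclidean (axiom 5): yes — any two successors of a common world are R-related.
So F validates K, K4, S4, S5. The strongest is S5.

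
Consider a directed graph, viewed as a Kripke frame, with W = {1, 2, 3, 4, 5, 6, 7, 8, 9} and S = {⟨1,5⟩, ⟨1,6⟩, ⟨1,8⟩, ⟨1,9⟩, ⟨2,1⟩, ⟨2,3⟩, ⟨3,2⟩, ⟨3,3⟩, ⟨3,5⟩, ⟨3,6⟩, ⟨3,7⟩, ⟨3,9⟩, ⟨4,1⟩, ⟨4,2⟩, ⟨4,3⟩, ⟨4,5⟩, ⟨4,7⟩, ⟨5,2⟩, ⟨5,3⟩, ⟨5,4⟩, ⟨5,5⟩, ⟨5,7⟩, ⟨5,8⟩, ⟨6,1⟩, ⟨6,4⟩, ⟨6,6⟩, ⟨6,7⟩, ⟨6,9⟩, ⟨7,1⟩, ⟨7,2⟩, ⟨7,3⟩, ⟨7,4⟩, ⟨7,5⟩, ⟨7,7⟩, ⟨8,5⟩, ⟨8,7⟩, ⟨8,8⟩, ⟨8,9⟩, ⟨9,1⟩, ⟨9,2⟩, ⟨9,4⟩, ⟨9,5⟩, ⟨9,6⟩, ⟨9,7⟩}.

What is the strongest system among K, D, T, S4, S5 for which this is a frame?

Serial (axiom D): yes — every world has a successor (e.g. 1 S 5).
Reflexive (axiom T): no — 1 is not related to itself.
Transitive (axiom 4): no — 1 S 5 and 5 S 2, but not 1 S 2.
Euclidean (axiom 5): no — 1 S 5 and 1 S 6, but not 5 S 6.
So F validates K, D; T would additionally require S to be reflexive. The strongest is D.

D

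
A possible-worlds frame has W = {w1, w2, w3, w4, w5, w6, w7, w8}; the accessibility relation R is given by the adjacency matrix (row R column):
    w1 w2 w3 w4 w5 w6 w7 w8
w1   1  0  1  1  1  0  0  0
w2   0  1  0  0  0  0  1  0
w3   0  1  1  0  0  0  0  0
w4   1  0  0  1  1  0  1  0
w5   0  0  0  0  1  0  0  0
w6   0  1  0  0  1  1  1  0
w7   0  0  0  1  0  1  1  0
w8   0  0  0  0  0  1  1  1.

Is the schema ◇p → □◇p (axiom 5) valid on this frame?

No

By correspondence theory, 5 is valid on a frame iff R is Euclidean.
Euclidean: no — w1 R w3 and w1 R w4, but not w3 R w4.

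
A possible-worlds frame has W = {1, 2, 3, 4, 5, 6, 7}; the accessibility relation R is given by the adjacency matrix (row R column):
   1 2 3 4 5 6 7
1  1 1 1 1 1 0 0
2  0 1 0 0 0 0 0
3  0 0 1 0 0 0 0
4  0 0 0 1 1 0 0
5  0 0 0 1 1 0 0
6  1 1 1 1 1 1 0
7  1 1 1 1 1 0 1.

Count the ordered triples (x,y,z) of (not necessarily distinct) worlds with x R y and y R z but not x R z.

0

R is transitive; there are no such tuples.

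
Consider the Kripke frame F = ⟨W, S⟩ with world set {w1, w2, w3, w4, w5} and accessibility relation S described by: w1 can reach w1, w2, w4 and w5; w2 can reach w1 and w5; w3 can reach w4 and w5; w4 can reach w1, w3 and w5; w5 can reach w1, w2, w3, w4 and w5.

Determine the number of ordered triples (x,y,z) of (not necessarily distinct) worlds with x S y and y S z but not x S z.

17

Enumerating: (w1,w4,w3), (w1,w5,w3), (w2,w1,w2), (w2,w1,w4), (w2,w5,w2), (w2,w5,w3), (w2,w5,w4), (w3,w4,w1), (w3,w4,w3), (w3,w5,w1), (w3,w5,w2), (w3,w5,w3), (w4,w1,w2), (w4,w1,w4), (w4,w3,w4), (w4,w5,w2), (w4,w5,w4).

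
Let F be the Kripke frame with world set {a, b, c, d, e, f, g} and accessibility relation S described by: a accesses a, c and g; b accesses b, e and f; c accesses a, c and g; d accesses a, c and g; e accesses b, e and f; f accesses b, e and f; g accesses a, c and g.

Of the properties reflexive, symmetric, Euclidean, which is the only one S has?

Reflexive: no — d is not related to itself.
Symmetric: no — d S a but not a S d.
Euclidean: yes — any two successors of a common world are S-related.
Only Euclidean holds.

Euclidean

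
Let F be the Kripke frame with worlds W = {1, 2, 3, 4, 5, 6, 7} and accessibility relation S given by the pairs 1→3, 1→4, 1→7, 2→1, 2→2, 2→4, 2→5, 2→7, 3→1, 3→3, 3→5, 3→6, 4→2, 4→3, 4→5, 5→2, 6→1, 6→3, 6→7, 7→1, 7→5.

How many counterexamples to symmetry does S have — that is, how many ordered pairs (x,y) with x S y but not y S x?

9

Enumerating: (1,4), (2,1), (2,7), (3,5), (4,3), (4,5), (6,1), (6,7), (7,5).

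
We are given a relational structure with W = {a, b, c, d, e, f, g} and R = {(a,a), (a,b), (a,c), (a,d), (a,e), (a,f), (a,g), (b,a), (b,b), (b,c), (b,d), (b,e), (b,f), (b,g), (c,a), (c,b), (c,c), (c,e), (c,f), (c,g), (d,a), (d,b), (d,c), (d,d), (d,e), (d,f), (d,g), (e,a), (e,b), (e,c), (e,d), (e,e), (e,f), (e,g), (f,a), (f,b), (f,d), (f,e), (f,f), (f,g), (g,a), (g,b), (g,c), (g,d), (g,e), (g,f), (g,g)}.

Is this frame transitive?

Transitive: no — c R a and a R d, but not c R d.

No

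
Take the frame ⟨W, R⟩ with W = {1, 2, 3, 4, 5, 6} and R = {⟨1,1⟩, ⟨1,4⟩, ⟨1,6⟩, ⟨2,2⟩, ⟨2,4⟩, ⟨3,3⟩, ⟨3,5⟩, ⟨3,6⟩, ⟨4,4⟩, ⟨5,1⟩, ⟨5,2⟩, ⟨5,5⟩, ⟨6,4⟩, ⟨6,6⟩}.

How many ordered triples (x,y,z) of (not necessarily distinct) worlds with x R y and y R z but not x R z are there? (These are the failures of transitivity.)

Enumerating: (3,5,1), (3,5,2), (3,6,4), (5,1,4), (5,1,6), (5,2,4).

6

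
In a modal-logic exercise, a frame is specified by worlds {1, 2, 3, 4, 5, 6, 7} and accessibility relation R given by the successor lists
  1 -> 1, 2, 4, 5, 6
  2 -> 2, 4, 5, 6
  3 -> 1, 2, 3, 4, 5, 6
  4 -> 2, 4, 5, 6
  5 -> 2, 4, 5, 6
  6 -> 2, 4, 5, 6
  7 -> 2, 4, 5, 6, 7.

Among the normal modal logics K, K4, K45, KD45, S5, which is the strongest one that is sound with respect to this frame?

K4

Transitive (axiom 4): yes — every two-step R-path is closed by a direct edge.
Euclidean (axiom 5): no — 3 R 2 and 3 R 1, but not 2 R 1.
Serial (axiom D): yes — every world has a successor (e.g. 1 R 1).
Reflexive (axiom T): yes — every world is R-related to itself.
So F validates K, K4; K45 would additionally require R to be Euclidean. The strongest is K4.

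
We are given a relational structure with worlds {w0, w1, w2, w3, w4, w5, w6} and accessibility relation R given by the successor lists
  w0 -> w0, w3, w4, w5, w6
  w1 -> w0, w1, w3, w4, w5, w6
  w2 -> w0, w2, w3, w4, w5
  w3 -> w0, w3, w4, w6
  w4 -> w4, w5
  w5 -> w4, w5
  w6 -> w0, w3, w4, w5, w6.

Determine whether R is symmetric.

No

Symmetric: no — w0 R w4 but not w4 R w0.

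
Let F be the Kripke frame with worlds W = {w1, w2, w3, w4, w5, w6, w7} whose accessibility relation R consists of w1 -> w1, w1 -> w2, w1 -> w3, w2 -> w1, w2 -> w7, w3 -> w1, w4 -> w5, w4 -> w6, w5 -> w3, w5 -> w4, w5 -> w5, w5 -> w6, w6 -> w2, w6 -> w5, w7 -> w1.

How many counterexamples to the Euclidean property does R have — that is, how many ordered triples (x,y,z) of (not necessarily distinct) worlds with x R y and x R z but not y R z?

Enumerating: (w1,w2,w2), (w1,w2,w3), (w1,w3,w2), (w1,w3,w3), (w2,w1,w7), (w2,w7,w7), (w4,w6,w6), (w5,w3,w3), (w5,w3,w4), (w5,w3,w5), (w5,w3,w6), (w5,w4,w3), … and 7 more.
Total: 19.

19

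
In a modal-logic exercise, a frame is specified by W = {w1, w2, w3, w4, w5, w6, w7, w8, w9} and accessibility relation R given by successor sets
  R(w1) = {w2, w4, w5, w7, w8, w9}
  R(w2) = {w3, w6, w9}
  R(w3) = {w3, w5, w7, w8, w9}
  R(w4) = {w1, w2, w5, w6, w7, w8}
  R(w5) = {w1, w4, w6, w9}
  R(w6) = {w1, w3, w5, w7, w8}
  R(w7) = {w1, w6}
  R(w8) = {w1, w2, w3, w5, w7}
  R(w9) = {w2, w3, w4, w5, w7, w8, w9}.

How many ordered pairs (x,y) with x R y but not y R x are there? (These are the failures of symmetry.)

Enumerating: (w1,w2), (w1,w9), (w2,w3), (w2,w6), (w3,w5), (w3,w7), (w4,w2), (w4,w6), (w4,w7), (w4,w8), (w6,w1), (w6,w3), … and 7 more.
Total: 19.

19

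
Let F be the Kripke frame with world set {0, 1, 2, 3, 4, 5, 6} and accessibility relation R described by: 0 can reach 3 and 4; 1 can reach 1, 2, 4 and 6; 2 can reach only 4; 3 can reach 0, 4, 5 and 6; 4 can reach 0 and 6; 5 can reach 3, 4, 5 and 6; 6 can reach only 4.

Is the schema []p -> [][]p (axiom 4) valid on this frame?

The schema 4 characterises exactly the transitive frames.
Transitive: no — 0 R 3 and 3 R 5, but not 0 R 5.

No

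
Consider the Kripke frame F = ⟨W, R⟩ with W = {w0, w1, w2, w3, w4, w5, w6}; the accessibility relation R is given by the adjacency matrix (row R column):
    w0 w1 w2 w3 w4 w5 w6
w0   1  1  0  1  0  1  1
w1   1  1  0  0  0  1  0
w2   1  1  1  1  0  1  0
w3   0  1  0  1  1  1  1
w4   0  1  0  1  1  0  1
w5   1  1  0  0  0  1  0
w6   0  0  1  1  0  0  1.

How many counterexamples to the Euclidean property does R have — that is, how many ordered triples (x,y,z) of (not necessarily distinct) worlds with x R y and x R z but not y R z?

Enumerating: (w0,w1,w3), (w0,w1,w6), (w0,w3,w0), (w0,w5,w3), (w0,w5,w6), (w0,w6,w0), (w0,w6,w1), (w0,w6,w5), (w2,w0,w2), (w2,w1,w2), (w2,w1,w3), (w2,w3,w0), … and 20 more.
Total: 32.

32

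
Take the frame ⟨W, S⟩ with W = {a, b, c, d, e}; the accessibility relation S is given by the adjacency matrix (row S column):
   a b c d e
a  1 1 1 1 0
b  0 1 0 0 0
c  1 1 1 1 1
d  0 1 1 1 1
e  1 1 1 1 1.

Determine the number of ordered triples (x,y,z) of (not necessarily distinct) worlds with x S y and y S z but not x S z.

Enumerating: (a,c,e), (a,d,e), (d,c,a), (d,e,a).

4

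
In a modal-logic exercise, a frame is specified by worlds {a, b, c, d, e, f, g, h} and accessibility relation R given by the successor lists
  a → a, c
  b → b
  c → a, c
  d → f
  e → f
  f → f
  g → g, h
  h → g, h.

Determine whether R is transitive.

Yes

Transitive: yes — every two-step R-path is closed by a direct edge.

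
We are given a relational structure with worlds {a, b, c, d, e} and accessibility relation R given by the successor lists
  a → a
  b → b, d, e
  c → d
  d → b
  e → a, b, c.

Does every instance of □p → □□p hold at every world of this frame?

The schema 4 characterises exactly the transitive frames.
Transitive: no — b R e and e R a, but not b R a.

No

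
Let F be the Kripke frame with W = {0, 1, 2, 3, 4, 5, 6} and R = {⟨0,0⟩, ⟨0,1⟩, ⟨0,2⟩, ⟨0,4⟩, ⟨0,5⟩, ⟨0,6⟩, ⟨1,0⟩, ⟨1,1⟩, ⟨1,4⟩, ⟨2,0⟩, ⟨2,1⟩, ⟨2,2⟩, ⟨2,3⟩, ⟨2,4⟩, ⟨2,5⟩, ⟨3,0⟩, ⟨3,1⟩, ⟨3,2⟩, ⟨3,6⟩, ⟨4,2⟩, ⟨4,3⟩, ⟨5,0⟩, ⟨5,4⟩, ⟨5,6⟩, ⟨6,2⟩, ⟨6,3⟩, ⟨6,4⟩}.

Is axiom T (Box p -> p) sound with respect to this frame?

No

Axiom T corresponds to the accessibility relation being reflexive.
Reflexive: no — 3 is not related to itself.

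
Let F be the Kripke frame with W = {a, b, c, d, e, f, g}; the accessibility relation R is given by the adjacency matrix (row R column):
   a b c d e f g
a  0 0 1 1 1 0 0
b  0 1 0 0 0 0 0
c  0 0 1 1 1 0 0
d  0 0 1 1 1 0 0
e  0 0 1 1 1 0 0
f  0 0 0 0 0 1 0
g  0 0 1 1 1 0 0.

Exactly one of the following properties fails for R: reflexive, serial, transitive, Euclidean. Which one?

reflexive

Reflexive: no — a is not related to itself.
Serial: yes — every world has a successor (e.g. a R c).
Transitive: yes — every two-step R-path is closed by a direct edge.
Euclidean: yes — any two successors of a common world are R-related.
Only reflexive fails.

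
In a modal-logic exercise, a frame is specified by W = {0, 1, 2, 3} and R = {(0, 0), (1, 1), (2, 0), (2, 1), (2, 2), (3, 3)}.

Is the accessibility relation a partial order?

Yes

Reflexive: yes — every world is R-related to itself.
Transitive: yes — every two-step R-path is closed by a direct edge.
Antisymmetric: yes — no distinct pair is related both ways.
So R is a partial order.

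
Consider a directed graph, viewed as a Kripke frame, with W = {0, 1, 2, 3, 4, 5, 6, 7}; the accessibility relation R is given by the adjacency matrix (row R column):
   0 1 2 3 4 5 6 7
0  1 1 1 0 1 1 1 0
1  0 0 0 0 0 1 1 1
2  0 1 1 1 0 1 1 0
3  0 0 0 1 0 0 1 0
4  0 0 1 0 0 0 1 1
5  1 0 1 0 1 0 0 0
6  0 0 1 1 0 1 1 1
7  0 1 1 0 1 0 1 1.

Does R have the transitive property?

No

Transitive: no — 0 R 1 and 1 R 7, but not 0 R 7.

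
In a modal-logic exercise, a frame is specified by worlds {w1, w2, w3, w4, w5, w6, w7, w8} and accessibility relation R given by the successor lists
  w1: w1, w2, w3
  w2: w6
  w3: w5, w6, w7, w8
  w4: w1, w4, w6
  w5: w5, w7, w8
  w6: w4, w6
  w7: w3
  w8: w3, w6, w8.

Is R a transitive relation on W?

No

Transitive: no — w1 R w2 and w2 R w6, but not w1 R w6.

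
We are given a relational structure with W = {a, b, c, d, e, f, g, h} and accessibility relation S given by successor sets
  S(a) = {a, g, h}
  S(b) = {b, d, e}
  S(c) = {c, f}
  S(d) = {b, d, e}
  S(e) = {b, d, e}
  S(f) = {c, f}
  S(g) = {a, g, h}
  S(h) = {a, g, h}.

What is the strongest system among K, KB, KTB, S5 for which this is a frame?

Symmetric (axiom B): yes — every pair in S has its reverse in S.
Reflexive (axiom T): yes — every world is S-related to itself.
Euclidean (axiom 5): yes — any two successors of a common world are S-related.
So F validates K, KB, KTB, S5. The strongest is S5.

S5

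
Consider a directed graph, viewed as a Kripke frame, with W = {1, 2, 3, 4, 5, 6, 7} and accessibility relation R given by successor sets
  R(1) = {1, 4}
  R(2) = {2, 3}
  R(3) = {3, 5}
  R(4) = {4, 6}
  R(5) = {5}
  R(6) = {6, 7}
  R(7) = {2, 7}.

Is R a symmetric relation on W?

Symmetric: no — 1 R 4 but not 4 R 1.

No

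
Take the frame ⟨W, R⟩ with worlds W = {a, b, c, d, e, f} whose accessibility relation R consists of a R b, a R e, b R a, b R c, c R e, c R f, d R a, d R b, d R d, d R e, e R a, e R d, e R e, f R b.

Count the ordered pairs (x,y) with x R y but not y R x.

6

Enumerating: (b,c), (c,e), (c,f), (d,a), (d,b), (f,b).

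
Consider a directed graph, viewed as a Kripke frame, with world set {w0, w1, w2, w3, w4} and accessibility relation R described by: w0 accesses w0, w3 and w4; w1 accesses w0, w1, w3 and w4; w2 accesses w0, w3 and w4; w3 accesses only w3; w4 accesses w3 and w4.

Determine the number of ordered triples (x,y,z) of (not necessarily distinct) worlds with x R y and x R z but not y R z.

13

Enumerating: (w0,w3,w0), (w0,w3,w4), (w0,w4,w0), (w1,w0,w1), (w1,w3,w0), (w1,w3,w1), (w1,w3,w4), (w1,w4,w0), (w1,w4,w1), (w2,w3,w0), (w2,w3,w4), (w2,w4,w0), (w4,w3,w4).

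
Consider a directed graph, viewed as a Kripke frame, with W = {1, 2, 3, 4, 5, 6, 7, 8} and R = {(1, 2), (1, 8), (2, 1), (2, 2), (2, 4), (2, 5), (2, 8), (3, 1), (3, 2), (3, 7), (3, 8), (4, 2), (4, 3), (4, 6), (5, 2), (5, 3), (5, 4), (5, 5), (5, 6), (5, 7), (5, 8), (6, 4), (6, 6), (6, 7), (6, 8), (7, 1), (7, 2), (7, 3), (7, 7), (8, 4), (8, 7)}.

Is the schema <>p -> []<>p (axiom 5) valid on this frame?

No

Axiom 5 corresponds to the accessibility relation being Euclidean.
Euclidean: no — 1 R 8 and 1 R 2, but not 8 R 2.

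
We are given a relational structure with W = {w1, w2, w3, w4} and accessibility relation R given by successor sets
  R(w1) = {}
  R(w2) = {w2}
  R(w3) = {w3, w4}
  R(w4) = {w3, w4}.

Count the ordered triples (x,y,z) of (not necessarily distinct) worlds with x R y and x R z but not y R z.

R is Euclidean; there are no such tuples.

0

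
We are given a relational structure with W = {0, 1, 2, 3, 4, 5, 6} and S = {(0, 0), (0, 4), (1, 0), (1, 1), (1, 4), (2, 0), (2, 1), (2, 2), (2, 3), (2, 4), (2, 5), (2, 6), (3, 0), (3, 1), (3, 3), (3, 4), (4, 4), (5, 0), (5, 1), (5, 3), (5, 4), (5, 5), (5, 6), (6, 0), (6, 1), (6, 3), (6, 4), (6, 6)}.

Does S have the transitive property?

Transitive: yes — every two-step S-path is closed by a direct edge.

Yes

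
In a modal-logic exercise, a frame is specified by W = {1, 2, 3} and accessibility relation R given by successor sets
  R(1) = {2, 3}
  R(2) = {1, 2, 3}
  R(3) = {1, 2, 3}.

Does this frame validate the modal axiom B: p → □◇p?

By correspondence theory, B is valid on a frame iff R is symmetric.
Symmetric: yes — every pair in R has its reverse in R.

Yes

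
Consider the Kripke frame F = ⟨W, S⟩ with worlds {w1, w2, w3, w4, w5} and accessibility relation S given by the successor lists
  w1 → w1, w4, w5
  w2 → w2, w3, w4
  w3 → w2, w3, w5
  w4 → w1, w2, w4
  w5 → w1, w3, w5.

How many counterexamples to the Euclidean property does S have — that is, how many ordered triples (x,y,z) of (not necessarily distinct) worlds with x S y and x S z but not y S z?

Enumerating: (w1,w4,w5), (w1,w5,w4), (w2,w3,w4), (w2,w4,w3), (w3,w2,w5), (w3,w5,w2), (w4,w1,w2), (w4,w2,w1), (w5,w1,w3), (w5,w3,w1).

10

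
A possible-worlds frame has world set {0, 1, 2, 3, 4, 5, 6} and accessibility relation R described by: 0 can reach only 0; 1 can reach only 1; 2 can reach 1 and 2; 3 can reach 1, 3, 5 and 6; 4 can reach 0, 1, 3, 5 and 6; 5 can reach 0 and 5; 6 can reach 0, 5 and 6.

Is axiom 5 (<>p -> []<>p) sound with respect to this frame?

No

The schema 5 characterises exactly the Euclidean frames.
Euclidean: no — 3 R 1 and 3 R 5, but not 1 R 5.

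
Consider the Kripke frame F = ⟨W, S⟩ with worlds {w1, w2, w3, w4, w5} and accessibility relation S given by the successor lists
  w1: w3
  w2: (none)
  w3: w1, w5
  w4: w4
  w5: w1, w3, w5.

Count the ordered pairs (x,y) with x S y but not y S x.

1

Enumerating: (w5,w1).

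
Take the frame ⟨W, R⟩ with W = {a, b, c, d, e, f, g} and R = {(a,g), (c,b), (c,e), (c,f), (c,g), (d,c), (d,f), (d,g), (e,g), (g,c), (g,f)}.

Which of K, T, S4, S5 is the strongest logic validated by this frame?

K

Reflexive (axiom T): no — a is not related to itself.
Transitive (axiom 4): no — a R g and g R c, but not a R c.
Euclidean (axiom 5): no — c R b and c R e, but not b R e.
So F validates K; T would additionally require R to be reflexive. The strongest is K.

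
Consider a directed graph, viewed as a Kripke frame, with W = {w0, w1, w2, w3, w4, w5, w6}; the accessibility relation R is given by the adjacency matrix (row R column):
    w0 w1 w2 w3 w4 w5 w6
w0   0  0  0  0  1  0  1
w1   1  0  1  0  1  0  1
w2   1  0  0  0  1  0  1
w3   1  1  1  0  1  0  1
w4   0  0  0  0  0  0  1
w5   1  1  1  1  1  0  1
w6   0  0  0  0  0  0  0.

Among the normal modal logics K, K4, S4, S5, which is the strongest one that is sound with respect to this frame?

K4

Transitive (axiom 4): yes — every two-step R-path is closed by a direct edge.
Reflexive (axiom T): no — w0 is not related to itself.
Euclidean (axiom 5): no — w0 R w6 and w0 R w4, but not w6 R w4.
So F validates K, K4; S4 would additionally require R to be reflexive. The strongest is K4.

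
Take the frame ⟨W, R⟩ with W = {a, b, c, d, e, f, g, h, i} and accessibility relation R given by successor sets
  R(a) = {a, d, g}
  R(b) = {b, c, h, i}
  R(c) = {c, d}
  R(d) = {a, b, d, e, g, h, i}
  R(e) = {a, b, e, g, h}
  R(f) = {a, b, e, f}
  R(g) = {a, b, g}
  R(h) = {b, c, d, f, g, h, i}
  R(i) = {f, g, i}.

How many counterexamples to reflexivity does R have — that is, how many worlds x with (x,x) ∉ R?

R is reflexive; there are no such worlds.

0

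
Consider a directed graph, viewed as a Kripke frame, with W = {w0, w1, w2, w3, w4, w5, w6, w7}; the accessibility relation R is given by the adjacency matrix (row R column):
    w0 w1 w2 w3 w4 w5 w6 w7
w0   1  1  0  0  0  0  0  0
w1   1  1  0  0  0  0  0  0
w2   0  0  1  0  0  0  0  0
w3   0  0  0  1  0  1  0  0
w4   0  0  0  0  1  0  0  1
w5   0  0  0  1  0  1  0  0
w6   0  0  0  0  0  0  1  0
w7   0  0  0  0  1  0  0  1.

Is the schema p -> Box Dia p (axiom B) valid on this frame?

Yes

Axiom B corresponds to the accessibility relation being symmetric.
Symmetric: yes — every pair in R has its reverse in R.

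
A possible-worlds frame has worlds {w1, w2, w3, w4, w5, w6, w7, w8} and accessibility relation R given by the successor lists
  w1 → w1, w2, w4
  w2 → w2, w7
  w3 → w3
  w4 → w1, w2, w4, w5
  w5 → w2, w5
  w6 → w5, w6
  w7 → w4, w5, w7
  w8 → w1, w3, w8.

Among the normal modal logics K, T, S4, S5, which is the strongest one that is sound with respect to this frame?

T

Reflexive (axiom T): yes — every world is R-related to itself.
Transitive (axiom 4): no — w1 R w2 and w2 R w7, but not w1 R w7.
Euclidean (axiom 5): no — w1 R w2 and w1 R w4, but not w2 R w4.
So F validates K, T; S4 would additionally require R to be transitive. The strongest is T.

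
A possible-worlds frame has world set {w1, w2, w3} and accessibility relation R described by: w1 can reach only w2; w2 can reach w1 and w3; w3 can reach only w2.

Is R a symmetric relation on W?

Symmetric: yes — every pair in R has its reverse in R.

Yes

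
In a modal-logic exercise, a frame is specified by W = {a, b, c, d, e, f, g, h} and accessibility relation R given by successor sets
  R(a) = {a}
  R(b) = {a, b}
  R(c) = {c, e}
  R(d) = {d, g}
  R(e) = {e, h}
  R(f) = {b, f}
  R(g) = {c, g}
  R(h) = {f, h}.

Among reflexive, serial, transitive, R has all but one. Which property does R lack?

Reflexive: yes — every world is R-related to itself.
Serial: yes — every world has a successor (e.g. a R a).
Transitive: no — c R e and e R h, but not c R h.
Only transitive fails.

transitive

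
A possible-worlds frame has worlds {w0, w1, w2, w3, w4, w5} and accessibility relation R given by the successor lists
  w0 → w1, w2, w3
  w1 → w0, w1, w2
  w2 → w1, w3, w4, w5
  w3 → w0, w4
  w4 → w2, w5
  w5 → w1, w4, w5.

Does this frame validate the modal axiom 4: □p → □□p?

By correspondence theory, 4 is valid on a frame iff R is transitive.
Transitive: no — w0 R w2 and w2 R w4, but not w0 R w4.

No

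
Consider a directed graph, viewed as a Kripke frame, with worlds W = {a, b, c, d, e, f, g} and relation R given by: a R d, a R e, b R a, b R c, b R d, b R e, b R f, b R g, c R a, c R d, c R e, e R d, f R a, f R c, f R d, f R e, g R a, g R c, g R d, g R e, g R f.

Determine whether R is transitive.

Yes

Transitive: yes — every two-step R-path is closed by a direct edge.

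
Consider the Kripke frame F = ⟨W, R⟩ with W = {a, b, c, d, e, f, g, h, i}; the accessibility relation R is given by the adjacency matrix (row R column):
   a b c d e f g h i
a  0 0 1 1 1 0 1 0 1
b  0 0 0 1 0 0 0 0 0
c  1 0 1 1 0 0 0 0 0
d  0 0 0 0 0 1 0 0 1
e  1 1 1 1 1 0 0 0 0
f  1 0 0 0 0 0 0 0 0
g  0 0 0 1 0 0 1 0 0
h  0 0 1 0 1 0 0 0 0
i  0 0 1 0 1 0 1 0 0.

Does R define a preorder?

Reflexive: no — a is not related to itself.
Transitive: no — a R d and d R f, but not a R f.
So R is not a preorder.

No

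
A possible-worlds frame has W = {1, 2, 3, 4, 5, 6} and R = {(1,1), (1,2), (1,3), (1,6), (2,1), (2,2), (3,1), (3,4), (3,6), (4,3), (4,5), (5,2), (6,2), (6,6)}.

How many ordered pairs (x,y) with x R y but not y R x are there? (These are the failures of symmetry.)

5

Enumerating: (1,6), (3,6), (4,5), (5,2), (6,2).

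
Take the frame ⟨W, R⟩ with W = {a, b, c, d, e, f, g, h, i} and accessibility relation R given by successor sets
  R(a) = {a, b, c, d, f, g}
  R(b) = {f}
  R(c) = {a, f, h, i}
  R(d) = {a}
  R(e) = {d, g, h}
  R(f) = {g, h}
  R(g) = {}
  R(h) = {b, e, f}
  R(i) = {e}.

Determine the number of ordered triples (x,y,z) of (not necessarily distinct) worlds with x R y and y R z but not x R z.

33

Enumerating: (a,c,h), (a,c,i), (a,f,h), (b,f,g), (b,f,h), (c,a,b), (c,a,c), (c,a,d), (c,a,g), (c,f,g), (c,h,b), (c,h,e), … and 21 more.
Total: 33.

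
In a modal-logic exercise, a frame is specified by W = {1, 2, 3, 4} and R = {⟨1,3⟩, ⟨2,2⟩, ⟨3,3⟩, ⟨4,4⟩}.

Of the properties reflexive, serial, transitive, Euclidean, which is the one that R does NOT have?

reflexive

Reflexive: no — 1 is not related to itself.
Serial: yes — every world has a successor (e.g. 1 R 3).
Transitive: yes — every two-step R-path is closed by a direct edge.
Euclidean: yes — any two successors of a common world are R-related.
Only reflexive fails.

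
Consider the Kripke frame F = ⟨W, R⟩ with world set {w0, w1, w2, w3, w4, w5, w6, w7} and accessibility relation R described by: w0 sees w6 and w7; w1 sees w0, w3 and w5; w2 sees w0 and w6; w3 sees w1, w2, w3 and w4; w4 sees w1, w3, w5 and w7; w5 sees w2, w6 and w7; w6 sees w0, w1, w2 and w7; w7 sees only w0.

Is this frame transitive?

No

Transitive: no — w0 R w6 and w6 R w1, but not w0 R w1.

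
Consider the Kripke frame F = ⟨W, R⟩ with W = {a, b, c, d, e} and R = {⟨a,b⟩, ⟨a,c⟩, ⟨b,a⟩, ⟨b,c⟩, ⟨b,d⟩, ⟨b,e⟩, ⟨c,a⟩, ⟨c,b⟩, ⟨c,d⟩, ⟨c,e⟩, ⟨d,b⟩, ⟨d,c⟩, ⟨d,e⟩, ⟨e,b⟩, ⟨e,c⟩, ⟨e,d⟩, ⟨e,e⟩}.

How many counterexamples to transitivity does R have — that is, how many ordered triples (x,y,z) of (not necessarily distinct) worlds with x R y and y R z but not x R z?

Enumerating: (a,b,a), (a,b,d), (a,b,e), (a,c,a), (a,c,d), (a,c,e), (b,a,b), (b,c,b), (b,d,b), (b,e,b), (c,a,c), (c,b,c), … and 9 more.
Total: 21.

21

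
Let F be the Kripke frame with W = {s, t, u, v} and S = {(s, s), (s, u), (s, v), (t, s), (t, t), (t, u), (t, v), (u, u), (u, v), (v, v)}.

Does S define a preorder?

Reflexive: yes — every world is S-related to itself.
Transitive: yes — every two-step S-path is closed by a direct edge.
So S is a preorder.

Yes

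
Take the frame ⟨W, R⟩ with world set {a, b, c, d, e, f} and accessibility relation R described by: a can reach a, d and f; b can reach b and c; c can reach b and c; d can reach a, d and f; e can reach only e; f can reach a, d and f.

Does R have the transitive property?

Transitive: yes — every two-step R-path is closed by a direct edge.

Yes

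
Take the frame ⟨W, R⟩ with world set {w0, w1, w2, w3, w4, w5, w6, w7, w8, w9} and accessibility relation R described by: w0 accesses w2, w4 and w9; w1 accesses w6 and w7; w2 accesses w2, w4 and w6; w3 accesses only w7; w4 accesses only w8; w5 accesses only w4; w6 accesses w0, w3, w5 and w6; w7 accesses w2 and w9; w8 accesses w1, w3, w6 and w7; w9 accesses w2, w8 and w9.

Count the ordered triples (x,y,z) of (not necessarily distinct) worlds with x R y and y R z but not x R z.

Enumerating: (w0,w2,w6), (w0,w4,w8), (w0,w9,w8), (w1,w6,w0), (w1,w6,w3), (w1,w6,w5), (w1,w7,w2), (w1,w7,w9), (w2,w4,w8), (w2,w6,w0), (w2,w6,w3), (w2,w6,w5), … and 25 more.
Total: 37.

37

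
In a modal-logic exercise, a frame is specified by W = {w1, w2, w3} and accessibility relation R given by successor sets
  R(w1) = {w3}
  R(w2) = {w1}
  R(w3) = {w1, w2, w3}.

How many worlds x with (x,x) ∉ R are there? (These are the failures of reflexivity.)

2

Enumerating: w1, w2.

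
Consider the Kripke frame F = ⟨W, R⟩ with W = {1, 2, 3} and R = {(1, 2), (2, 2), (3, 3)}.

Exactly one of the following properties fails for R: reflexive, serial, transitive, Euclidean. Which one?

Reflexive: no — 1 is not related to itself.
Serial: yes — every world has a successor (e.g. 1 R 2).
Transitive: yes — every two-step R-path is closed by a direct edge.
Euclidean: yes — any two successors of a common world are R-related.
Only reflexive fails.

reflexive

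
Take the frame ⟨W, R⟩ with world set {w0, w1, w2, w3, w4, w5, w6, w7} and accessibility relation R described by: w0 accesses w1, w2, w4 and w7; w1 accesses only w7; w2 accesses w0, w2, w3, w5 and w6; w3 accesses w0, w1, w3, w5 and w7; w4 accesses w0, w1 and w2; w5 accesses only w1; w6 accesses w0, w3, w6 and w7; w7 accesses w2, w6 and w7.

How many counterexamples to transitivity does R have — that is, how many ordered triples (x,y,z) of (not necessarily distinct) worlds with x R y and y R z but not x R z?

37

Enumerating: (w0,w2,w0), (w0,w2,w3), (w0,w2,w5), (w0,w2,w6), (w0,w4,w0), (w0,w7,w6), (w1,w7,w2), (w1,w7,w6), (w2,w0,w1), (w2,w0,w4), (w2,w0,w7), (w2,w3,w1), … and 25 more.
Total: 37.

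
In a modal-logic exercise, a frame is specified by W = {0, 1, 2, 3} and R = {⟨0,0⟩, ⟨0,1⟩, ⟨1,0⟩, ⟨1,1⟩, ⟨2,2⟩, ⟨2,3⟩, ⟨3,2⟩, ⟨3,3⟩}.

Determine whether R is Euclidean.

Yes

Euclidean: yes — any two successors of a common world are R-related.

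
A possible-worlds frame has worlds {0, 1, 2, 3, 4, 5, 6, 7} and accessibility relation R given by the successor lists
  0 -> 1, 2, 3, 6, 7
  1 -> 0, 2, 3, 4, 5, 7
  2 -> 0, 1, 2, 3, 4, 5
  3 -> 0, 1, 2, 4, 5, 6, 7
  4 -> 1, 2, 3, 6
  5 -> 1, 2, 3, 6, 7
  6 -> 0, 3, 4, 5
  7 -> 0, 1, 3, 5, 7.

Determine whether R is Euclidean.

Euclidean: no — 0 R 1 and 0 R 6, but not 1 R 6.

No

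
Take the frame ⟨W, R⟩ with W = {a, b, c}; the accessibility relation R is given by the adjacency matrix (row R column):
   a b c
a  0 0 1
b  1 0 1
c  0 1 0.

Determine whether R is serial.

Serial: yes — every world has a successor (e.g. a R c).

Yes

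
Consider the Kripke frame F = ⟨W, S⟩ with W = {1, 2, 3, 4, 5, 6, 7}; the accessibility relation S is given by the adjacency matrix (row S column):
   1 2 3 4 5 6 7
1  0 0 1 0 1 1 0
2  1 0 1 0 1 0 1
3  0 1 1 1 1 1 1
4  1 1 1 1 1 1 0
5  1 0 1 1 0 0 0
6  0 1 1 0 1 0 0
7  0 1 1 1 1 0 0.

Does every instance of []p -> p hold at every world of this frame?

No

The schema T characterises exactly the reflexive frames.
Reflexive: no — 1 is not related to itself.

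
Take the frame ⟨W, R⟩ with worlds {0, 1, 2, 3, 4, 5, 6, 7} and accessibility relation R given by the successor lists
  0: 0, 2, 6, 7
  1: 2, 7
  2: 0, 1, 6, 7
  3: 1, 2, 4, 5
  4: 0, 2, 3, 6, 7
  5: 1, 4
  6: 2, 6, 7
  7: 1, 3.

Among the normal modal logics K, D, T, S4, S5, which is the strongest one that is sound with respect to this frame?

Serial (axiom D): yes — every world has a successor (e.g. 0 R 0).
Reflexive (axiom T): no — 1 is not related to itself.
Transitive (axiom 4): no — 0 R 2 and 2 R 1, but not 0 R 1.
Euclidean (axiom 5): no — 0 R 7 and 0 R 2, but not 7 R 2.
So F validates K, D; T would additionally require R to be reflexive. The strongest is D.

D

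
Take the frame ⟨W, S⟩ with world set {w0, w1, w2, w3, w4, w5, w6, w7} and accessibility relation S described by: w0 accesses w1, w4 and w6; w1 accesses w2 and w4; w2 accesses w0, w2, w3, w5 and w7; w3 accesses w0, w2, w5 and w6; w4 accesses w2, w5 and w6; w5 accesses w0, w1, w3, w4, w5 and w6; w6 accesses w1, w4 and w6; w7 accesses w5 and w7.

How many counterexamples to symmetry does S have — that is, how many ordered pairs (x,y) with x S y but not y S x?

Enumerating: (w0,w1), (w0,w4), (w0,w6), (w1,w2), (w1,w4), (w2,w0), (w2,w5), (w2,w7), (w3,w0), (w3,w6), (w4,w2), (w5,w0), (w5,w1), (w5,w6), (w6,w1), (w7,w5).

16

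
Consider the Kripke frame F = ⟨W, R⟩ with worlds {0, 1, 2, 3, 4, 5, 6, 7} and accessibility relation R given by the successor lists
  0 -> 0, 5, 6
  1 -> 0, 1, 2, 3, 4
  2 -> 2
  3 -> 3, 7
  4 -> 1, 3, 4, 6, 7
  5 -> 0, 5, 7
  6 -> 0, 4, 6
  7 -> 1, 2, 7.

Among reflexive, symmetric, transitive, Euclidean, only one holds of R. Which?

reflexive

Reflexive: yes — every world is R-related to itself.
Symmetric: no — 1 R 0 but not 0 R 1.
Transitive: no — 0 R 5 and 5 R 7, but not 0 R 7.
Euclidean: no — 0 R 5 and 0 R 6, but not 5 R 6.
Only reflexive holds.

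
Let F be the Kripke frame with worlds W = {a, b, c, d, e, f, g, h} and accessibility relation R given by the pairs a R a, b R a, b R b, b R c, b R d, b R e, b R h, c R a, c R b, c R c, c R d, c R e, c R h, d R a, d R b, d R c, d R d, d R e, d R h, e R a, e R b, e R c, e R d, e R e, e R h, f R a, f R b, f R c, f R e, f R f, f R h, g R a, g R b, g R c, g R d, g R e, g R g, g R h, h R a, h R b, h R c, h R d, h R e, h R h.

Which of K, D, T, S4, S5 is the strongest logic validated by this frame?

Serial (axiom D): yes — every world has a successor (e.g. a R a).
Reflexive (axiom T): yes — every world is R-related to itself.
Transitive (axiom 4): no — f R b and b R d, but not f R d.
Euclidean (axiom 5): no — b R a and b R c, but not a R c.
So F validates K, D, T; S4 would additionally require R to be transitive. The strongest is T.

T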